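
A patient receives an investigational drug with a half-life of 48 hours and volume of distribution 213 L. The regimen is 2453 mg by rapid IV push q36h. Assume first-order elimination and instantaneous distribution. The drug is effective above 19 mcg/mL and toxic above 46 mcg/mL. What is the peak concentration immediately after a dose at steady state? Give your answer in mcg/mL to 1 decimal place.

τ/t½ = 36/48 ≈ 0.75, so fraction remaining f = (1/2)^(36/48) ≈ 0.5946.
At steady state, accumulation factor R = 1/(1 − e^(−kτ)) ≈ 2.4667.
Single-dose peak C₀ = D/Vd = 2453/213 ≈ 11.516 mcg/mL.
Cmax,ss = C₀/(1 − f) ≈ 11.516/0.4054 ≈ 28.407 mcg/mL.
Peak 28.4 mcg/mL vs MTC 46 mcg/mL: below toxic threshold.

28.4 mcg/mL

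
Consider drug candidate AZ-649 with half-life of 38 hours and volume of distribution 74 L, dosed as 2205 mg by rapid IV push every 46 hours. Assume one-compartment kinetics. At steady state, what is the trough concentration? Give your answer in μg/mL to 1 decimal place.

22.7 μg/mL

k = ln2/t½ = ln2/38 ≈ 0.018241 h⁻¹; fraction remaining f = e^(−kτ) = e^(−0.018241×46) ≈ 0.4321.
Each bolus raises the concentration by D/Vd = 2205/74 ≈ 29.797 μg/mL.
Steady-state trough Cmin,ss = C₀·f/(1−f) ≈ 29.797 × 0.4321/0.5679 ≈ 22.672 μg/mL.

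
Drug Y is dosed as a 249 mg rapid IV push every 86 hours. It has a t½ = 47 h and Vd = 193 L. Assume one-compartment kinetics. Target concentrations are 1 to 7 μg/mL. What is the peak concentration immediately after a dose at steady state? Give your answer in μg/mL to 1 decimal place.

k = ln2/t½ = ln2/47 ≈ 0.014748 h⁻¹; fraction remaining f = e^(−kτ) = e^(−0.014748×86) ≈ 0.2813.
Accumulation ratio R = 1/(1 − f) ≈ 1/0.7187 ≈ 1.3914.
Each bolus raises the concentration by D/Vd = 249/193 ≈ 1.290 μg/mL.
Steady-state peak Cmax,ss = C₀·R ≈ 1.290 × 1.3914 ≈ 1.795 μg/mL.
Peak 1.8 μg/mL vs MTC 7 μg/mL: below toxic threshold.

1.8 μg/mL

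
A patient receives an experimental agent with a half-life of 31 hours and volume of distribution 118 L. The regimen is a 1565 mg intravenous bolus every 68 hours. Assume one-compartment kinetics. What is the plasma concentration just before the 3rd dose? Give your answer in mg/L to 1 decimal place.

3.5 mg/L

f = (1/2)^(τ/t½) = (1/2)^(68/31) ≈ 0.2186.
C₀ = D/Vd = 1565/118 ≈ 13.263 mg/L.
Before the 3rd dose, 2 doses have been given. Superposition: Cmin = C₀·(f + f²).
≈ 13.263 × (0.2186 + 0.0478) ≈ 13.263 × 0.2664 ≈ 3.533 mg/L.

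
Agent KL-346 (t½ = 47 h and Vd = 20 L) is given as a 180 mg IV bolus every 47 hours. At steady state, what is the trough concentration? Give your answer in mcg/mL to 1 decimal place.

9.0 mcg/mL

The dosing interval is 1 half-life, so f = 2^(−1) = 0.5.
Accumulation ratio R = 1/(1 − f) = 1/0.5 = 2/1.
Single-dose peak C₀ = D/Vd = 180/20 = 9 mcg/mL.
Steady-state peak Cmax,ss = C₀·R = 9 × 2/1 ≈ 18.000 mcg/mL.
Steady-state trough Cmin,ss = Cmax,ss·f ≈ 18.000 × 0.5 ≈ 9.000 mcg/mL.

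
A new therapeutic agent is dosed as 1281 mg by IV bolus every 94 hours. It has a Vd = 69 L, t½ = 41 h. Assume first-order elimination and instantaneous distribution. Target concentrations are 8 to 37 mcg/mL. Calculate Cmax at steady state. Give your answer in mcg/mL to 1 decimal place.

τ/t½ = 94/41 ≈ 2.2927, so fraction remaining f = (1/2)^(94/41) ≈ 0.2041.
Accumulation ratio R = 1/(1 − f) ≈ 1/0.7959 ≈ 1.2564.
Each bolus raises the concentration by D/Vd = 1281/69 ≈ 18.565 mcg/mL.
Steady-state peak Cmax,ss = C₀·R ≈ 18.565 × 1.2564 ≈ 23.325 mcg/mL.
Peak 23.3 mcg/mL vs MTC 37 mcg/mL: below toxic threshold.

23.3 mcg/mL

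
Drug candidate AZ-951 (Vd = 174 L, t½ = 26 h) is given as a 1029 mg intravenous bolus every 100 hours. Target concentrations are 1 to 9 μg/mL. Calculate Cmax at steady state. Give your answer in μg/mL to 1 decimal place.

6.4 μg/mL

k = ln2/t½ = ln2/26 ≈ 0.026660 h⁻¹; fraction remaining f = e^(−kτ) = e^(−0.026660×100) ≈ 0.0695.
At steady state, accumulation factor R = 1/(1 − e^(−kτ)) ≈ 1.0747.
Each bolus raises the concentration by D/Vd = 1029/174 ≈ 5.914 μg/mL.
Steady-state peak Cmax,ss = C₀·R ≈ 5.914 × 1.0747 ≈ 6.356 μg/mL.
Peak 6.4 μg/mL vs MTC 9 μg/mL: below toxic threshold.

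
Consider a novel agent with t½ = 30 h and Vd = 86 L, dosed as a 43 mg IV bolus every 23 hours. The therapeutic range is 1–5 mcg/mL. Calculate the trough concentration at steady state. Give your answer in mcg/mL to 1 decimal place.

0.7 mcg/mL

Over one 23-h interval, 23/30 ≈ 0.76667 half-lives elapse, leaving f ≈ 0.5878 of each dose.
At steady state, accumulation factor R = 1/(1 − e^(−kτ)) ≈ 2.4260.
Single-dose peak C₀ = D/Vd = 43/86 ≈ 0.500 mcg/mL.
Cmax,ss = C₀/(1 − f) ≈ 0.500/0.4122 ≈ 1.213 mcg/mL.
Steady-state trough Cmin,ss = Cmax,ss·f ≈ 1.213 × 0.5878 ≈ 0.713 mcg/mL.
Trough 0.7 mcg/mL vs MEC 1 mcg/mL: subtherapeutic.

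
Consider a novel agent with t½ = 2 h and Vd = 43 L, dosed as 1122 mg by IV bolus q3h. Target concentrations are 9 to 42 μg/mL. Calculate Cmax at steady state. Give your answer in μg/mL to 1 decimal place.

τ/t½ = 3/2 ≈ 1.5, so fraction remaining f = (1/2)^(3/2) ≈ 0.3536.
At steady state, accumulation factor R = 1/(1 − e^(−kτ)) ≈ 1.5470.
Each bolus raises the concentration by D/Vd = 1122/43 ≈ 26.093 μg/mL.
Steady-state peak Cmax,ss = C₀·R ≈ 26.093 × 1.5470 ≈ 40.366 μg/mL.
Peak 40.4 μg/mL vs MTC 42 μg/mL: below toxic threshold.

40.4 μg/mL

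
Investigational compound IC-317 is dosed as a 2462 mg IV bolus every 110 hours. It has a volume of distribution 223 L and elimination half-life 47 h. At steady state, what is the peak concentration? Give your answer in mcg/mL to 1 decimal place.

13.8 mcg/mL

Over one 110-h interval, 110/47 ≈ 2.3404 half-lives elapse, leaving f ≈ 0.1975 of each dose.
At steady state, accumulation factor R = 1/(1 − e^(−kτ)) ≈ 1.2461.
Each bolus raises the concentration by D/Vd = 2462/223 ≈ 11.040 mcg/mL.
Steady-state peak Cmax,ss = C₀·R ≈ 11.040 × 1.2461 ≈ 13.757 mcg/mL.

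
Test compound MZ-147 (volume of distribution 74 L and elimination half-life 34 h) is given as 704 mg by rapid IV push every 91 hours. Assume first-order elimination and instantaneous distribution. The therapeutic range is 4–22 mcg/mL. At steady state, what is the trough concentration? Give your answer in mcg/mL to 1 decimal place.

1.8 mcg/mL

τ/t½ = 91/34 ≈ 2.6765, so fraction remaining f = (1/2)^(91/34) ≈ 0.1564.
Each bolus raises the concentration by D/Vd = 704/74 ≈ 9.514 mcg/mL.
Steady-state trough Cmin,ss = C₀·f/(1−f) ≈ 9.514 × 0.1564/0.8436 ≈ 1.764 mcg/mL.
Trough 1.8 mcg/mL vs MEC 4 mcg/mL: subtherapeutic.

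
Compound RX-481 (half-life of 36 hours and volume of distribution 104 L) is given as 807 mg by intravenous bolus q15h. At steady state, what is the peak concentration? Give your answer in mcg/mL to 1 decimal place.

k = ln2/t½ = ln2/36 ≈ 0.019254 h⁻¹; fraction remaining f = e^(−kτ) = e^(−0.019254×15) ≈ 0.7492.
At steady state, accumulation factor R = 1/(1 − e^(−kτ)) ≈ 3.9872.
Each bolus raises the concentration by D/Vd = 807/104 ≈ 7.760 mcg/mL.
Steady-state peak Cmax,ss = C₀·R ≈ 7.760 × 3.9872 ≈ 30.941 mcg/mL.

30.9 mcg/mL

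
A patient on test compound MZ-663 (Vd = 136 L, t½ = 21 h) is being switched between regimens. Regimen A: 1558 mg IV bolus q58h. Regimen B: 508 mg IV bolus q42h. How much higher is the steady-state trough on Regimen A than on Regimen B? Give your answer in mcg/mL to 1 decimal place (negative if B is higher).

0.7 mcg/mL

Regimen A: f = (1/2)^(58/21) ≈ 0.1474; Cmin,ss = (1558/136)·f/(1−f) ≈ 1.981 mcg/mL.
Regimen B: f = (1/2)^(42/21) ≈ 0.2500; Cmin,ss = (508/136)·f/(1−f) ≈ 1.245 mcg/mL.
Difference ≈ 1.981 − 1.245 ≈ 0.736 mcg/mL.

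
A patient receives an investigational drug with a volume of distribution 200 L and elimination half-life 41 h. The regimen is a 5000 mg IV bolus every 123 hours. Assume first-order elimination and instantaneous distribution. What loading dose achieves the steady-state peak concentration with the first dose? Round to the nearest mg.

5714 mg

f = (1/2)^(123/41) ≈ 0.125000; accumulation ratio R = 1/(1−f) ≈ 1.14286.
Loading dose to hit Cmax,ss on first dose: D_load = D_maint·R ≈ 5000 × 1.14286 ≈ 5714.30 mg.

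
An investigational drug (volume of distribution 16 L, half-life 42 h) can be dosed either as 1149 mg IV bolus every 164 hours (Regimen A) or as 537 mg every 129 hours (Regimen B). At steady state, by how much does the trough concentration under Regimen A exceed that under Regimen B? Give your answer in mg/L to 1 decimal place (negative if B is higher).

0.6 mg/L

Regimen A: f = (1/2)^(164/42) ≈ 0.0668; Cmin,ss = (1149/16)·f/(1−f) ≈ 5.140 mg/L.
Regimen B: f = (1/2)^(129/42) ≈ 0.1190; Cmin,ss = (537/16)·f/(1−f) ≈ 4.533 mg/L.
Difference ≈ 5.140 − 4.533 ≈ 0.607 mg/L.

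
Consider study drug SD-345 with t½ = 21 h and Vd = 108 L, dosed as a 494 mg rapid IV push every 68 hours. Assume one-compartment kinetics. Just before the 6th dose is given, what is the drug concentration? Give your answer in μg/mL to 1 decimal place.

0.5 μg/mL

f = (1/2)^(τ/t½) = (1/2)^(68/21) ≈ 0.1060.
C₀ = D/Vd = 494/108 ≈ 4.574 μg/mL.
Before the 6th dose, 5 doses have been given. Superposition: Cmin = C₀·(f + f² + … + f^5).
≈ 4.574 × (0.1060 + 0.0112 + 0.0012 + 0.0001 + 0.0000) ≈ 4.574 × 0.1185 ≈ 0.542 μg/mL.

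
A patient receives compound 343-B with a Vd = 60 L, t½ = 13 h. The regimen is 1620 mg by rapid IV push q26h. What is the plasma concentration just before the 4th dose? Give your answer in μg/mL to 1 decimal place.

f = (1/2)^(τ/t½) = (1/2)^(26/13) ≈ 0.2500.
C₀ = D/Vd = 1620/60 ≈ 27.000 μg/mL.
Before the 4th dose, 3 doses have been given. Superposition: Cmin = C₀·(f + f² + … + f^3).
≈ 27.000 × (0.2500 + 0.0625 + 0.0156) ≈ 27.000 × 0.3281 ≈ 8.859 μg/mL.

8.9 μg/mL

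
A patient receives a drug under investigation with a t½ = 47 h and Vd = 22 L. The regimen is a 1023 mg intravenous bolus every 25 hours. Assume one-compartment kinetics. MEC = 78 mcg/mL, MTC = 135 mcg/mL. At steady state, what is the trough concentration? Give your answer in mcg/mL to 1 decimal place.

104.3 mcg/mL

Over one 25-h interval, 25/47 ≈ 0.53191 half-lives elapse, leaving f ≈ 0.6916 of each dose.
Accumulation ratio R = 1/(1 − f) ≈ 1/0.3084 ≈ 3.2425.
Each bolus raises the concentration by D/Vd = 1023/22 ≈ 46.500 mcg/mL.
Steady-state peak Cmax,ss = C₀·R ≈ 46.500 × 3.2425 ≈ 150.776 mcg/mL.
One interval later, Cmin,ss = Cmax,ss·e^(−kτ) ≈ 150.776 × 0.6916 ≈ 104.277 mcg/mL.
Trough 104.3 mcg/mL vs MEC 78 mcg/mL: adequate.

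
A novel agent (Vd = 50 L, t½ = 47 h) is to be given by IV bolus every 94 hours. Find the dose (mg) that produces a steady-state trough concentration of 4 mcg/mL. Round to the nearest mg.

τ/t½ = 94/47 ≈ 2, so f = (1/2)^(94/47) ≈ 0.250000.
Cmin,ss = (D/Vd)·f/(1−f), so D = Cmin,ss·Vd·(1−f)/f.
D = 4 × 50 × (1−f)/f ≈ 4 × 50 × 3.00000 ≈ 600.00 mg.

600 mg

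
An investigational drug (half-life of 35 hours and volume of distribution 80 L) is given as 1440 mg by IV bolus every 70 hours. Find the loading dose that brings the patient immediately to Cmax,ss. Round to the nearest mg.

f = (1/2)^(70/35) ≈ 0.250000; accumulation ratio R = 1/(1−f) ≈ 1.33333.
Loading dose to hit Cmax,ss on first dose: D_load = D_maint·R ≈ 1440 × 1.33333 ≈ 1920.00 mg.

1920 mg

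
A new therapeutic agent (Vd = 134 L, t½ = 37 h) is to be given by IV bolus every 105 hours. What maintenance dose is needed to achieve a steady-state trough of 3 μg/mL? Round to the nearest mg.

τ/t½ = 105/37 ≈ 2.8378, so f = (1/2)^(105/37) ≈ 0.139870.
Cmin,ss = (D/Vd)·f/(1−f), so D = Cmin,ss·Vd·(1−f)/f.
D = 3 × 134 × (1−f)/f ≈ 3 × 134 × 6.14950 ≈ 2472.10 mg.

2472 mg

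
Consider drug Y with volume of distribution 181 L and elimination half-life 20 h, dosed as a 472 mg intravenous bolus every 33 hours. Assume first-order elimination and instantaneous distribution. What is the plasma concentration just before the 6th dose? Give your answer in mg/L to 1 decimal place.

1.2 mg/L

f = (1/2)^(τ/t½) = (1/2)^(33/20) ≈ 0.3186.
C₀ = D/Vd = 472/181 ≈ 2.608 mg/L.
Before the 6th dose, 5 doses have been given. Superposition: Cmin = C₀·(f + f² + … + f^5).
≈ 2.608 × (0.3186 + 0.1015 + 0.0323 + 0.0103 + 0.0033) ≈ 2.608 × 0.4660 ≈ 1.215 mg/L.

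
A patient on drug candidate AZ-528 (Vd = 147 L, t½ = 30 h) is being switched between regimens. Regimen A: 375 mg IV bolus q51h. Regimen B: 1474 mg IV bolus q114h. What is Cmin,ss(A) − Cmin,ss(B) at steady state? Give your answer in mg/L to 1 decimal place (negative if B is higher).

0.4 mg/L

Regimen A: f = (1/2)^(51/30) ≈ 0.3078; Cmin,ss = (375/147)·f/(1−f) ≈ 1.134 mg/L.
Regimen B: f = (1/2)^(114/30) ≈ 0.0718; Cmin,ss = (1474/147)·f/(1−f) ≈ 0.776 mg/L.
Difference ≈ 1.134 − 0.776 ≈ 0.358 mg/L.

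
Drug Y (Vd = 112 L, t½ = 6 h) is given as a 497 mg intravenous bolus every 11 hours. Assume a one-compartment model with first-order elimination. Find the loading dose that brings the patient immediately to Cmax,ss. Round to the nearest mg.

f = (1/2)^(11/6) ≈ 0.280616; accumulation ratio R = 1/(1−f) ≈ 1.39008.
Loading dose to hit Cmax,ss on first dose: D_load = D_maint·R ≈ 497 × 1.39008 ≈ 690.87 mg.

691 mg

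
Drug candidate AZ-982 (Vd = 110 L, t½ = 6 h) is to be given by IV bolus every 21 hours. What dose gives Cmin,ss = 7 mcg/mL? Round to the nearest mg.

7942 mg

τ/t½ = 21/6 ≈ 3.5, so f = (1/2)^(21/6) ≈ 0.088388.
Cmin,ss = (D/Vd)·f/(1−f), so D = Cmin,ss·Vd·(1−f)/f.
D = 7 × 110 × (1−f)/f ≈ 7 × 110 × 10.31375 ≈ 7941.59 mg.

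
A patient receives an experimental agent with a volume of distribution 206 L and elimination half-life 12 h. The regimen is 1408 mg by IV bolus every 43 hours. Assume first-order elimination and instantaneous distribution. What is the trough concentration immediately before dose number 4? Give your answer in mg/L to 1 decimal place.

0.6 mg/L

f = (1/2)^(τ/t½) = (1/2)^(43/12) ≈ 0.0834.
C₀ = D/Vd = 1408/206 ≈ 6.835 mg/L.
Before the 4th dose, 3 doses have been given. Superposition: Cmin = C₀·(f + f² + … + f^3).
≈ 6.835 × (0.0834 + 0.0070 + 0.0006) ≈ 6.835 × 0.0910 ≈ 0.622 mg/L.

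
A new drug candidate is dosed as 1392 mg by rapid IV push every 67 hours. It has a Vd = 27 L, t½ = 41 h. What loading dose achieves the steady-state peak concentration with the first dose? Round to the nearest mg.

2054 mg

f = (1/2)^(67/41) ≈ 0.322161; accumulation ratio R = 1/(1−f) ≈ 1.47528.
Loading dose to hit Cmax,ss on first dose: D_load = D_maint·R ≈ 1392 × 1.47528 ≈ 2053.59 mg.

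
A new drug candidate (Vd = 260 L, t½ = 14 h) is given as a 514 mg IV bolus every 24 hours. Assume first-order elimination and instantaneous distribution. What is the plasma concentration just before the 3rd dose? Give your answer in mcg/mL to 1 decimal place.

0.8 mcg/mL

f = (1/2)^(τ/t½) = (1/2)^(24/14) ≈ 0.3048.
C₀ = D/Vd = 514/260 ≈ 1.977 mcg/mL.
Before the 3rd dose, 2 doses have been given. Superposition: Cmin = C₀·(f + f²).
≈ 1.977 × (0.3048 + 0.0929) ≈ 1.977 × 0.3977 ≈ 0.786 mcg/mL.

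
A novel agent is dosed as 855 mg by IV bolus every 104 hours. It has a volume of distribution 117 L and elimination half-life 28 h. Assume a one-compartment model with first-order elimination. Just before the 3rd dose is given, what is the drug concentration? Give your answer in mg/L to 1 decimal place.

0.6 mg/L

f = (1/2)^(τ/t½) = (1/2)^(104/28) ≈ 0.0762.
C₀ = D/Vd = 855/117 ≈ 7.308 mg/L.
Before the 3rd dose, 2 doses have been given. Superposition: Cmin = C₀·(f + f²).
≈ 7.308 × (0.0762 + 0.0058) ≈ 7.308 × 0.0820 ≈ 0.599 mg/L.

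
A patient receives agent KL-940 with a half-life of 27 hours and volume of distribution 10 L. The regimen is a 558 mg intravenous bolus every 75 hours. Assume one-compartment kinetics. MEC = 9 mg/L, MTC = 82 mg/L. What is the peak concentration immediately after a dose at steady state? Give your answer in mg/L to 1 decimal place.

Over one 75-h interval, 75/27 ≈ 2.7778 half-lives elapse, leaving f ≈ 0.1458 of each dose.
Accumulation ratio R = 1/(1 − f) ≈ 1/0.8542 ≈ 1.1707.
Each bolus raises the concentration by D/Vd = 558/10 ≈ 55.800 mg/L.
Steady-state peak Cmax,ss = C₀·R ≈ 55.800 × 1.1707 ≈ 65.325 mg/L.
Peak 65.3 mg/L vs MTC 82 mg/L: below toxic threshold.

65.3 mg/L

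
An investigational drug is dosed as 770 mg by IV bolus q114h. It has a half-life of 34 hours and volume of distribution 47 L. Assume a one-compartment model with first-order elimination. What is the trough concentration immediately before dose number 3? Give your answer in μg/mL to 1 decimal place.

f = (1/2)^(τ/t½) = (1/2)^(114/34) ≈ 0.0979.
C₀ = D/Vd = 770/47 ≈ 16.383 μg/mL.
Before the 3rd dose, 2 doses have been given. Superposition: Cmin = C₀·(f + f²).
≈ 16.383 × (0.0979 + 0.0096) ≈ 16.383 × 0.1075 ≈ 1.761 μg/mL.

1.8 μg/mL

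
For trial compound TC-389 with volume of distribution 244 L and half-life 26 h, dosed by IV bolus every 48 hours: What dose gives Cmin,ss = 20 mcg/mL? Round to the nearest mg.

τ/t½ = 48/26 ≈ 1.8462, so f = (1/2)^(48/26) ≈ 0.278133.
Cmin,ss = (D/Vd)·f/(1−f), so D = Cmin,ss·Vd·(1−f)/f.
D = 20 × 244 × (1−f)/f ≈ 20 × 244 × 2.59540 ≈ 12665.55 mg.

12666 mg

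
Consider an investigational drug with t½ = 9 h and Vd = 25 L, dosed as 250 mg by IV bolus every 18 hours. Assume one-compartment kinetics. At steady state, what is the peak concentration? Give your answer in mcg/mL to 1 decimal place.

The dosing interval is 2 half-lives, so f = 2^(−2) = 0.25.
At steady state, R = 1/(1 − 0.25) = 4/3.
Single-dose peak C₀ = D/Vd = 250/25 = 10 mcg/mL.
Steady-state peak Cmax,ss = C₀·R = 10 × 4/3 ≈ 13.333 mcg/mL.

13.3 mcg/mL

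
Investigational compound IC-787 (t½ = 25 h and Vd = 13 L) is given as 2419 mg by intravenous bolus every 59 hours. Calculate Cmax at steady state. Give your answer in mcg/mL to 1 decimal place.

231.1 mcg/mL

Over one 59-h interval, 59/25 ≈ 2.36 half-lives elapse, leaving f ≈ 0.1948 of each dose.
Accumulation ratio R = 1/(1 − f) ≈ 1/0.8052 ≈ 1.2419.
Single-dose peak C₀ = D/Vd = 2419/13 ≈ 186.077 mcg/mL.
Steady-state peak Cmax,ss = C₀·R ≈ 186.077 × 1.2419 ≈ 231.089 mcg/mL.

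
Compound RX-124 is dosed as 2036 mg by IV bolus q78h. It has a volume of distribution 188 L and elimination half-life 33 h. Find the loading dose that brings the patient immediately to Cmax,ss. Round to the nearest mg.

f = (1/2)^(78/33) ≈ 0.194301; accumulation ratio R = 1/(1−f) ≈ 1.24116.
Loading dose to hit Cmax,ss on first dose: D_load = D_maint·R ≈ 2036 × 1.24116 ≈ 2527.00 mg.

2527 mg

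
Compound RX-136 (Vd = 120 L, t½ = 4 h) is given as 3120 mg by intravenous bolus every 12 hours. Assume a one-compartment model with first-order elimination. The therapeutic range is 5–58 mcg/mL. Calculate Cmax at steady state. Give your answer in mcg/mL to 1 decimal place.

The dosing interval is 3 half-lives, so f = 2^(−3) = 0.125.
Accumulation ratio R = 1/(1 − f) = 1/0.875 = 8/7.
Single-dose peak C₀ = D/Vd = 3120/120 = 26 mcg/mL.
Steady-state peak Cmax,ss = C₀·R = 26 × 8/7 ≈ 29.714 mcg/mL.
Peak 29.7 mcg/mL vs MTC 58 mcg/mL: below toxic threshold.

29.7 mcg/mL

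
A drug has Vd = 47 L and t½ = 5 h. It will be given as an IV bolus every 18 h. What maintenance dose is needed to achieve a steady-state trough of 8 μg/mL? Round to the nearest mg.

τ/t½ = 18/5 ≈ 3.6, so f = (1/2)^(18/5) ≈ 0.082469.
Cmin,ss = (D/Vd)·f/(1−f), so D = Cmin,ss·Vd·(1−f)/f.
D = 8 × 47 × (1−f)/f ≈ 8 × 47 × 11.12577 ≈ 4183.29 mg.

4183 mg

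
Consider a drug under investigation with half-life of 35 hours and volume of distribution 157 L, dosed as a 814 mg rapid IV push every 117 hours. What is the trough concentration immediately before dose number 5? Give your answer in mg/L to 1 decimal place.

0.6 mg/L

f = (1/2)^(τ/t½) = (1/2)^(117/35) ≈ 0.0986.
C₀ = D/Vd = 814/157 ≈ 5.185 mg/L.
Before the 5th dose, 4 doses have been given. Superposition: Cmin = C₀·(f + f² + … + f^4).
≈ 5.185 × (0.0986 + 0.0097 + 0.0010 + 0.0001) ≈ 5.185 × 0.1094 ≈ 0.567 mg/L.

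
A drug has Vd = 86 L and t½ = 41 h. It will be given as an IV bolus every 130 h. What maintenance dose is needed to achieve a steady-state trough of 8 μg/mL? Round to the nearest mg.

5507 mg

τ/t½ = 130/41 ≈ 3.1707, so f = (1/2)^(130/41) ≈ 0.111049.
Cmin,ss = (D/Vd)·f/(1−f), so D = Cmin,ss·Vd·(1−f)/f.
D = 8 × 86 × (1−f)/f ≈ 8 × 86 × 8.00503 ≈ 5507.46 mg.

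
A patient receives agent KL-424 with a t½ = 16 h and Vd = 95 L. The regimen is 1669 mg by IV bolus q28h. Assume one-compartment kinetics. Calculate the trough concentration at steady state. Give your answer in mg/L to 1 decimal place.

τ/t½ = 28/16 ≈ 1.75, so fraction remaining f = (1/2)^(28/16) ≈ 0.2973.
Accumulation ratio R = 1/(1 − f) ≈ 1/0.7027 ≈ 1.4231.
Each bolus raises the concentration by D/Vd = 1669/95 ≈ 17.568 mg/L.
Steady-state peak Cmax,ss = C₀·R ≈ 17.568 × 1.4231 ≈ 25.001 mg/L.
Steady-state trough Cmin,ss = Cmax,ss·f ≈ 25.001 × 0.2973 ≈ 7.433 mg/L.

7.4 mg/L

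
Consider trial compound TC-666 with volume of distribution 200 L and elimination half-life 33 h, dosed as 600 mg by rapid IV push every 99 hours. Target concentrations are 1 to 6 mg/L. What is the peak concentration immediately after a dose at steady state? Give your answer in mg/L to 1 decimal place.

3.4 mg/L

The dosing interval is 3 half-lives, so f = 2^(−3) = 0.125.
At steady state, R = 1/(1 − 0.125) = 8/7.
Single-dose peak C₀ = D/Vd = 600/200 = 3 mg/L.
Steady-state peak Cmax,ss = C₀·R = 3 × 8/7 ≈ 3.429 mg/L.
Peak 3.4 mg/L vs MTC 6 mg/L: below toxic threshold.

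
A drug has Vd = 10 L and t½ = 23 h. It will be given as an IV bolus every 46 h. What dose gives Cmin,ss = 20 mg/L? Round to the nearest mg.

τ/t½ = 46/23 ≈ 2, so f = (1/2)^(46/23) ≈ 0.250000.
Cmin,ss = (D/Vd)·f/(1−f), so D = Cmin,ss·Vd·(1−f)/f.
D = 20 × 10 × (1−f)/f ≈ 20 × 10 × 3.00000 ≈ 600.00 mg.

600 mg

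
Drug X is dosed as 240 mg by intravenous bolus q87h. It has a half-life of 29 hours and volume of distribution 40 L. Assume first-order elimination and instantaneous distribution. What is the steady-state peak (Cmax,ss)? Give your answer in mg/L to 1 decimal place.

τ = 87 h = 3 half-lives, so f = (1/2)^3 = 0.125.
Accumulation ratio R = 1/(1 − f) = 1/0.875 = 8/7.
Single-dose peak C₀ = D/Vd = 240/40 = 6 mg/L.
Steady-state peak Cmax,ss = C₀·R = 6 × 8/7 ≈ 6.857 mg/L.

6.9 mg/L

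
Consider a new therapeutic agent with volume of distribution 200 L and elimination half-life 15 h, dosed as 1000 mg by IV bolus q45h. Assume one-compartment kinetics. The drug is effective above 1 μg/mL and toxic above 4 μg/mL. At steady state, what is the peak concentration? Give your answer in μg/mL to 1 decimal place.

The dosing interval is 3 half-lives, so f = 2^(−3) = 0.125.
Accumulation ratio R = 1/(1 − f) = 1/0.875 = 8/7.
Single-dose peak C₀ = D/Vd = 1000/200 = 5 μg/mL.
Steady-state peak Cmax,ss = C₀·R = 5 × 8/7 ≈ 5.714 μg/mL.
Peak 5.7 μg/mL vs MTC 4 μg/mL: exceeds toxic threshold.

5.7 μg/mL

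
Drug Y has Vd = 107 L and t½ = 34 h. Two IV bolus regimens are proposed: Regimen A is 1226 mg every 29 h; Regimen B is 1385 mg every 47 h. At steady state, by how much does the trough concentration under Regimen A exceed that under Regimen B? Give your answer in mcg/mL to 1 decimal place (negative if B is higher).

6.2 mcg/mL

Regimen A: f = (1/2)^(29/34) ≈ 0.5537; Cmin,ss = (1226/107)·f/(1−f) ≈ 14.215 mcg/mL.
Regimen B: f = (1/2)^(47/34) ≈ 0.3836; Cmin,ss = (1385/107)·f/(1−f) ≈ 8.055 mcg/mL.
Difference ≈ 14.215 − 8.055 ≈ 6.160 mcg/mL.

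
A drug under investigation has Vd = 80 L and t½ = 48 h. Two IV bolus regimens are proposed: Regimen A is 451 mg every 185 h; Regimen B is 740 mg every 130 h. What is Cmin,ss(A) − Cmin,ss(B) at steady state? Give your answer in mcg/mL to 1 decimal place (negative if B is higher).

-1.3 mcg/mL

Regimen A: f = (1/2)^(185/48) ≈ 0.0691; Cmin,ss = (451/80)·f/(1−f) ≈ 0.418 mcg/mL.
Regimen B: f = (1/2)^(130/48) ≈ 0.1530; Cmin,ss = (740/80)·f/(1−f) ≈ 1.671 mcg/mL.
Difference ≈ 0.418 − 1.671 ≈ -1.253 mcg/mL.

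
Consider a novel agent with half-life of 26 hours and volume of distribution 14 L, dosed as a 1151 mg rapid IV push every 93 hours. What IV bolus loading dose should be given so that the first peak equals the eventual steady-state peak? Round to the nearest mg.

1256 mg

f = (1/2)^(93/26) ≈ 0.083799; accumulation ratio R = 1/(1−f) ≈ 1.09146.
Loading dose to hit Cmax,ss on first dose: D_load = D_maint·R ≈ 1151 × 1.09146 ≈ 1256.27 mg.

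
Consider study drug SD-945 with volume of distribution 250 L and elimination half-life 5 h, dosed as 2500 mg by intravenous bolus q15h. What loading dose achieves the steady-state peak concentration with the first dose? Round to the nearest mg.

f = (1/2)^(15/5) ≈ 0.125000; accumulation ratio R = 1/(1−f) ≈ 1.14286.
Loading dose to hit Cmax,ss on first dose: D_load = D_maint·R ≈ 2500 × 1.14286 ≈ 2857.15 mg.

2857 mg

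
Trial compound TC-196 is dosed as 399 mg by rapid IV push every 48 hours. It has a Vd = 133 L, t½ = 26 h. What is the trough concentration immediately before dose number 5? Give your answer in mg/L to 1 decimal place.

f = (1/2)^(τ/t½) = (1/2)^(48/26) ≈ 0.2781.
C₀ = D/Vd = 399/133 ≈ 3.000 mg/L.
Before the 5th dose, 4 doses have been given. Superposition: Cmin = C₀·(f + f² + … + f^4).
≈ 3.000 × (0.2781 + 0.0773 + 0.0215 + 0.0060) ≈ 3.000 × 0.3829 ≈ 1.149 mg/L.

1.1 mg/L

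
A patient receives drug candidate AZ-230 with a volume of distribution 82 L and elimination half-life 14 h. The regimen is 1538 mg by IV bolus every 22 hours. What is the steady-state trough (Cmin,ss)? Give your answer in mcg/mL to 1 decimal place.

9.5 mcg/mL

k = ln2/t½ = ln2/14 ≈ 0.049511 h⁻¹; fraction remaining f = e^(−kτ) = e^(−0.049511×22) ≈ 0.3365.
Single-dose peak C₀ = D/Vd = 1538/82 ≈ 18.756 mcg/mL.
Steady-state trough Cmin,ss = C₀·f/(1−f) ≈ 18.756 × 0.3365/0.6635 ≈ 9.512 mcg/mL.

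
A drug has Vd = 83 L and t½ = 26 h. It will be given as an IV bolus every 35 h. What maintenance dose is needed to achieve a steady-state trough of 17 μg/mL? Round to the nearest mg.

τ/t½ = 35/26 ≈ 1.3462, so f = (1/2)^(35/26) ≈ 0.393339.
Cmin,ss = (D/Vd)·f/(1−f), so D = Cmin,ss·Vd·(1−f)/f.
D = 17 × 83 × (1−f)/f ≈ 17 × 83 × 1.54234 ≈ 2176.24 mg.

2176 mg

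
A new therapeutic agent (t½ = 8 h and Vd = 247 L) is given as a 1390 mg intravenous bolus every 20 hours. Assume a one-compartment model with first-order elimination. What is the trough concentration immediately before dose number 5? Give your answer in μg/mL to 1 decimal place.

f = (1/2)^(τ/t½) = (1/2)^(20/8) ≈ 0.1768.
C₀ = D/Vd = 1390/247 ≈ 5.628 μg/mL.
Before the 5th dose, 4 doses have been given. Superposition: Cmin = C₀·(f + f² + … + f^4).
≈ 5.628 × (0.1768 + 0.0313 + 0.0055 + 0.0010) ≈ 5.628 × 0.2146 ≈ 1.208 μg/mL.

1.2 μg/mL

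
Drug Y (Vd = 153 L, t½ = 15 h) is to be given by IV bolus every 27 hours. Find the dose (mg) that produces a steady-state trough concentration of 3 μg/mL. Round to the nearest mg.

τ/t½ = 27/15 ≈ 1.8, so f = (1/2)^(27/15) ≈ 0.287175.
Cmin,ss = (D/Vd)·f/(1−f), so D = Cmin,ss·Vd·(1−f)/f.
D = 3 × 153 × (1−f)/f ≈ 3 × 153 × 2.48220 ≈ 1139.33 mg.

1139 mg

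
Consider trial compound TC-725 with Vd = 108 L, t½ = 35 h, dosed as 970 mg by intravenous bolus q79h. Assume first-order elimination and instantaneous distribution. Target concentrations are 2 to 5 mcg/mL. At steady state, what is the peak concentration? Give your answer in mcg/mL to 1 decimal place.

τ/t½ = 79/35 ≈ 2.2571, so fraction remaining f = (1/2)^(79/35) ≈ 0.2092.
Accumulation ratio R = 1/(1 − f) ≈ 1/0.7908 ≈ 1.2645.
Single-dose peak C₀ = D/Vd = 970/108 ≈ 8.981 mcg/mL.
Cmax,ss = C₀/(1 − f) ≈ 8.981/0.7908 ≈ 11.357 mcg/mL.
Peak 11.4 mcg/mL vs MTC 5 mcg/mL: exceeds toxic threshold.

11.4 mcg/mL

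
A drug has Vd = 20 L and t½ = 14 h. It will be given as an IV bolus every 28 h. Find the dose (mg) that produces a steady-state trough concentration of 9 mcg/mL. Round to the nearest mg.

540 mg

τ/t½ = 28/14 ≈ 2, so f = (1/2)^(28/14) ≈ 0.250000.
Cmin,ss = (D/Vd)·f/(1−f), so D = Cmin,ss·Vd·(1−f)/f.
D = 9 × 20 × (1−f)/f ≈ 9 × 20 × 3.00000 ≈ 540.00 mg.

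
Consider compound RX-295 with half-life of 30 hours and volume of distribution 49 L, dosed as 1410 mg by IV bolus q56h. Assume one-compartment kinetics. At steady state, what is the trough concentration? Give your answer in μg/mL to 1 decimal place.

10.9 μg/mL

Over one 56-h interval, 56/30 ≈ 1.8667 half-lives elapse, leaving f ≈ 0.2742 of each dose.
Accumulation ratio R = 1/(1 − f) ≈ 1/0.7258 ≈ 1.3778.
Each bolus raises the concentration by D/Vd = 1410/49 ≈ 28.776 μg/mL.
Cmax,ss = C₀/(1 − f) ≈ 28.776/0.7258 ≈ 39.647 μg/mL.
Steady-state trough Cmin,ss = Cmax,ss·f ≈ 39.647 × 0.2742 ≈ 10.871 μg/mL.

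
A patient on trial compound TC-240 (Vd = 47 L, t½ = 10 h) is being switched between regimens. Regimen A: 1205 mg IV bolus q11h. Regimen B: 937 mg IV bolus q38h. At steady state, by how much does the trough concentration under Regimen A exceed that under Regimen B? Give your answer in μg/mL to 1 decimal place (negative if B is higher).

Regimen A: f = (1/2)^(11/10) ≈ 0.4665; Cmin,ss = (1205/47)·f/(1−f) ≈ 22.418 μg/mL.
Regimen B: f = (1/2)^(38/10) ≈ 0.0718; Cmin,ss = (937/47)·f/(1−f) ≈ 1.542 μg/mL.
Difference ≈ 22.418 − 1.542 ≈ 20.876 μg/mL.

20.9 μg/mL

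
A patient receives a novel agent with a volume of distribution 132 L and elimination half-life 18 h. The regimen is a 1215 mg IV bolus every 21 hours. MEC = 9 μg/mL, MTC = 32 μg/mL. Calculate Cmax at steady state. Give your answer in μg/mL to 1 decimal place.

Over one 21-h interval, 21/18 ≈ 1.1667 half-lives elapse, leaving f ≈ 0.4454 of each dose.
Accumulation ratio R = 1/(1 − f) ≈ 1/0.5546 ≈ 1.8031.
Each bolus raises the concentration by D/Vd = 1215/132 ≈ 9.205 μg/mL.
Steady-state peak Cmax,ss = C₀·R ≈ 9.205 × 1.8031 ≈ 16.598 μg/mL.
Peak 16.6 μg/mL vs MTC 32 μg/mL: below toxic threshold.

16.6 μg/mL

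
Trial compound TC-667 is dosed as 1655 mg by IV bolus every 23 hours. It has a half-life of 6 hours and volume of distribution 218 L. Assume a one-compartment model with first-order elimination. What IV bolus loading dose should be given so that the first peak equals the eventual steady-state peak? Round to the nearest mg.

f = (1/2)^(23/6) ≈ 0.070154; accumulation ratio R = 1/(1−f) ≈ 1.07545.
Loading dose to hit Cmax,ss on first dose: D_load = D_maint·R ≈ 1655 × 1.07545 ≈ 1779.87 mg.

1780 mg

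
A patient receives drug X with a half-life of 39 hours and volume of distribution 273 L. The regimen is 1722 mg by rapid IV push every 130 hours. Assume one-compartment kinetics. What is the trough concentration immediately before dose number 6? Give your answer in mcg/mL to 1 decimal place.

f = (1/2)^(τ/t½) = (1/2)^(130/39) ≈ 0.0992.
C₀ = D/Vd = 1722/273 ≈ 6.308 mcg/mL.
Before the 6th dose, 5 doses have been given. Superposition: Cmin = C₀·(f + f² + … + f^5).
≈ 6.308 × (0.0992 + 0.0098 + 0.0010 + 0.0001 + 0.0000) ≈ 6.308 × 0.1101 ≈ 0.695 mcg/mL.

0.7 mcg/mL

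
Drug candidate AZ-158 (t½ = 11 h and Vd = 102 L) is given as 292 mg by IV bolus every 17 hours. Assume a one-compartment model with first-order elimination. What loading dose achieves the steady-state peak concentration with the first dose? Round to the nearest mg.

444 mg

f = (1/2)^(17/11) ≈ 0.342588; accumulation ratio R = 1/(1−f) ≈ 1.52112.
Loading dose to hit Cmax,ss on first dose: D_load = D_maint·R ≈ 292 × 1.52112 ≈ 444.17 mg.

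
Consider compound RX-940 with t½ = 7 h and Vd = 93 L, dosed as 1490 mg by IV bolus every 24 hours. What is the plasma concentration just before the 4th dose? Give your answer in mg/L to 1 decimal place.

f = (1/2)^(τ/t½) = (1/2)^(24/7) ≈ 0.0929.
C₀ = D/Vd = 1490/93 ≈ 16.022 mg/L.
Before the 4th dose, 3 doses have been given. Superposition: Cmin = C₀·(f + f² + … + f^3).
≈ 16.022 × (0.0929 + 0.0086 + 0.0008) ≈ 16.022 × 0.1023 ≈ 1.639 mg/L.

1.6 mg/L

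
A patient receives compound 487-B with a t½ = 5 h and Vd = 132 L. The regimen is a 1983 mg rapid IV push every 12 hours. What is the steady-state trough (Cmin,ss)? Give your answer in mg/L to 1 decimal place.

3.5 mg/L

Over one 12-h interval, 12/5 ≈ 2.4 half-lives elapse, leaving f ≈ 0.1895 of each dose.
Accumulation ratio R = 1/(1 − f) ≈ 1/0.8105 ≈ 1.2338.
Each bolus raises the concentration by D/Vd = 1983/132 ≈ 15.023 mg/L.
Steady-state peak Cmax,ss = C₀·R ≈ 15.023 × 1.2338 ≈ 18.535 mg/L.
One interval later, Cmin,ss = Cmax,ss·e^(−kτ) ≈ 18.535 × 0.1895 ≈ 3.512 mg/L.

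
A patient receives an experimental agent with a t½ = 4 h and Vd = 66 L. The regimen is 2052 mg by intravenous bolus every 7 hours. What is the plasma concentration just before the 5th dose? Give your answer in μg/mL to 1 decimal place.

f = (1/2)^(τ/t½) = (1/2)^(7/4) ≈ 0.2973.
C₀ = D/Vd = 2052/66 ≈ 31.091 μg/mL.
Before the 5th dose, 4 doses have been given. Superposition: Cmin = C₀·(f + f² + … + f^4).
≈ 31.091 × (0.2973 + 0.0884 + 0.0263 + 0.0078) ≈ 31.091 × 0.4198 ≈ 13.052 μg/mL.

13.1 μg/mL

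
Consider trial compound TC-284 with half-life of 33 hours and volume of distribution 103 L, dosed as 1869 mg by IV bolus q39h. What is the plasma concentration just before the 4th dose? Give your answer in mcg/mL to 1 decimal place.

f = (1/2)^(τ/t½) = (1/2)^(39/33) ≈ 0.4408.
C₀ = D/Vd = 1869/103 ≈ 18.146 mcg/mL.
Before the 4th dose, 3 doses have been given. Superposition: Cmin = C₀·(f + f² + … + f^3).
≈ 18.146 × (0.4408 + 0.1943 + 0.0856) ≈ 18.146 × 0.7207 ≈ 13.078 mcg/mL.

13.1 mcg/mL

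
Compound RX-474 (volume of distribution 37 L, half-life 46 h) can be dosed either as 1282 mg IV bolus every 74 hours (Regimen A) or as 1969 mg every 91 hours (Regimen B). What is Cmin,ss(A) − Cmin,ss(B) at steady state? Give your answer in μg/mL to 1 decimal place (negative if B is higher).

-1.2 μg/mL

Regimen A: f = (1/2)^(74/46) ≈ 0.3279; Cmin,ss = (1282/37)·f/(1−f) ≈ 16.904 μg/mL.
Regimen B: f = (1/2)^(91/46) ≈ 0.2538; Cmin,ss = (1969/37)·f/(1−f) ≈ 18.100 μg/mL.
Difference ≈ 16.904 − 18.100 ≈ -1.196 μg/mL.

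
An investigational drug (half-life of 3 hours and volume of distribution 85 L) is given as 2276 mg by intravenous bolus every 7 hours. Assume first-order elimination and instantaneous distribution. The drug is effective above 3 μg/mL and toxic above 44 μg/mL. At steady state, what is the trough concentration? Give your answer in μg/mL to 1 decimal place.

Over one 7-h interval, 7/3 ≈ 2.3333 half-lives elapse, leaving f ≈ 0.1984 of each dose.
At steady state, accumulation factor R = 1/(1 − e^(−kτ)) ≈ 1.2475.
Each bolus raises the concentration by D/Vd = 2276/85 ≈ 26.776 μg/mL.
Cmax,ss = C₀/(1 − f) ≈ 26.776/0.8016 ≈ 33.403 μg/mL.
Steady-state trough Cmin,ss = Cmax,ss·f ≈ 33.403 × 0.1984 ≈ 6.627 μg/mL.
Trough 6.6 μg/mL vs MEC 3 μg/mL: adequate.

6.6 μg/mL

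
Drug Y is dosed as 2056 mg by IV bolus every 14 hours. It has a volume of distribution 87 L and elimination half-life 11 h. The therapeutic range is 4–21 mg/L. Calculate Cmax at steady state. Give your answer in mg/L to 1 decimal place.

40.3 mg/L

k = ln2/t½ = ln2/11 ≈ 0.063013 h⁻¹; fraction remaining f = e^(−kτ) = e^(−0.063013×14) ≈ 0.4139.
At steady state, accumulation factor R = 1/(1 − e^(−kτ)) ≈ 1.7062.
Each bolus raises the concentration by D/Vd = 2056/87 ≈ 23.632 mg/L.
Cmax,ss = C₀/(1 − f) ≈ 23.632/0.5861 ≈ 40.321 mg/L.
Peak 40.3 mg/L vs MTC 21 mg/L: exceeds toxic threshold.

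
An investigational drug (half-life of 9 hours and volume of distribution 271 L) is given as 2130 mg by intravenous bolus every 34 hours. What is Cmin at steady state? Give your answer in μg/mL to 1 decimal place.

0.6 μg/mL

Over one 34-h interval, 34/9 ≈ 3.7778 half-lives elapse, leaving f ≈ 0.0729 of each dose.
Each bolus raises the concentration by D/Vd = 2130/271 ≈ 7.860 μg/mL.
Steady-state trough Cmin,ss = C₀·f/(1−f) ≈ 7.860 × 0.0729/0.9271 ≈ 0.618 μg/mL.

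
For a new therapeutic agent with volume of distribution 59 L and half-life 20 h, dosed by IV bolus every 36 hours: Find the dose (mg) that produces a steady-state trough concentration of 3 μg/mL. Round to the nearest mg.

τ/t½ = 36/20 ≈ 1.8, so f = (1/2)^(36/20) ≈ 0.287175.
Cmin,ss = (D/Vd)·f/(1−f), so D = Cmin,ss·Vd·(1−f)/f.
D = 3 × 59 × (1−f)/f ≈ 3 × 59 × 2.48220 ≈ 439.35 mg.

439 mg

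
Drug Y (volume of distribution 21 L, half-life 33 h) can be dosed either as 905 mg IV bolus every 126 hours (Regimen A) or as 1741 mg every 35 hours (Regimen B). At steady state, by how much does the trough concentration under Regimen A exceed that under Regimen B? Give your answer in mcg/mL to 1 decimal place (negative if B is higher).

-73.1 mcg/mL

Regimen A: f = (1/2)^(126/33) ≈ 0.0709; Cmin,ss = (905/21)·f/(1−f) ≈ 3.289 mcg/mL.
Regimen B: f = (1/2)^(35/33) ≈ 0.4794; Cmin,ss = (1741/21)·f/(1−f) ≈ 76.344 mcg/mL.
Difference ≈ 3.289 − 76.344 ≈ -73.055 mcg/mL.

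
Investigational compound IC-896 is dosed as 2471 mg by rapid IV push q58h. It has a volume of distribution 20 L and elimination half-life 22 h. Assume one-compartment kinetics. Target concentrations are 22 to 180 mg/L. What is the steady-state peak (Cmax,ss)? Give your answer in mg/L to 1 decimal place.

147.2 mg/L

k = ln2/t½ = ln2/22 ≈ 0.031507 h⁻¹; fraction remaining f = e^(−kτ) = e^(−0.031507×58) ≈ 0.1608.
At steady state, accumulation factor R = 1/(1 − e^(−kτ)) ≈ 1.1916.
Each bolus raises the concentration by D/Vd = 2471/20 ≈ 123.550 mg/L.
Steady-state peak Cmax,ss = C₀·R ≈ 123.550 × 1.1916 ≈ 147.222 mg/L.
Peak 147.2 mg/L vs MTC 180 mg/L: below toxic threshold.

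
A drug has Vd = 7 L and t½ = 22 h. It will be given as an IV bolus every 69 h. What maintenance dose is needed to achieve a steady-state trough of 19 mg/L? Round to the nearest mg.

τ/t½ = 69/22 ≈ 3.1364, so f = (1/2)^(69/22) ≈ 0.113726.
Cmin,ss = (D/Vd)·f/(1−f), so D = Cmin,ss·Vd·(1−f)/f.
D = 19 × 7 × (1−f)/f ≈ 19 × 7 × 7.79306 ≈ 1036.48 mg.

1036 mg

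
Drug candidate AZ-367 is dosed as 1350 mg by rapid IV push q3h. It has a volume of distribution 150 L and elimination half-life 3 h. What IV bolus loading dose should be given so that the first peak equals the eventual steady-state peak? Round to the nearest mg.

f = (1/2)^(3/3) ≈ 0.500000; accumulation ratio R = 1/(1−f) ≈ 2.00000.
Loading dose to hit Cmax,ss on first dose: D_load = D_maint·R ≈ 1350 × 2.00000 ≈ 2700.00 mg.

2700 mg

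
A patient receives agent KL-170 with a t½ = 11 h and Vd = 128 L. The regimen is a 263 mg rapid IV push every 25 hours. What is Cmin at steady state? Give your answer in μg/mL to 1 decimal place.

0.5 μg/mL

Over one 25-h interval, 25/11 ≈ 2.2727 half-lives elapse, leaving f ≈ 0.2069 of each dose.
At steady state, accumulation factor R = 1/(1 − e^(−kτ)) ≈ 1.2609.
Single-dose peak C₀ = D/Vd = 263/128 ≈ 2.055 μg/mL.
Steady-state peak Cmax,ss = C₀·R ≈ 2.055 × 1.2609 ≈ 2.591 μg/mL.
Steady-state trough Cmin,ss = Cmax,ss·f ≈ 2.591 × 0.2069 ≈ 0.536 μg/mL.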